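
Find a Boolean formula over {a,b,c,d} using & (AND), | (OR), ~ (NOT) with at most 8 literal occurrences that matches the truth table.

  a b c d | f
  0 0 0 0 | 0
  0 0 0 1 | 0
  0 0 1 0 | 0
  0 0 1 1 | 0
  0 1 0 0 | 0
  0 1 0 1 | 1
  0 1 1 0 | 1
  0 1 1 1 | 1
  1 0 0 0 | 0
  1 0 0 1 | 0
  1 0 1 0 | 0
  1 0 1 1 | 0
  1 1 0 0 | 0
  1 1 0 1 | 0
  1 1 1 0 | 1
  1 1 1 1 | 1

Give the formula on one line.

(((c | (~b | d)) & b) & (~a | c))

  ~b = 1111000011110000
  (~b | d) = 1111010111110101
  (c | (~b | d)) = 1111011111110111
  ((c | (~b | d)) & b) = 0000011100000111
  ~a = 1111111100000000
  (~a | c) = 1111111100110011
  (((c | (~b | d)) & b) & (~a | c)) = 0000011100000011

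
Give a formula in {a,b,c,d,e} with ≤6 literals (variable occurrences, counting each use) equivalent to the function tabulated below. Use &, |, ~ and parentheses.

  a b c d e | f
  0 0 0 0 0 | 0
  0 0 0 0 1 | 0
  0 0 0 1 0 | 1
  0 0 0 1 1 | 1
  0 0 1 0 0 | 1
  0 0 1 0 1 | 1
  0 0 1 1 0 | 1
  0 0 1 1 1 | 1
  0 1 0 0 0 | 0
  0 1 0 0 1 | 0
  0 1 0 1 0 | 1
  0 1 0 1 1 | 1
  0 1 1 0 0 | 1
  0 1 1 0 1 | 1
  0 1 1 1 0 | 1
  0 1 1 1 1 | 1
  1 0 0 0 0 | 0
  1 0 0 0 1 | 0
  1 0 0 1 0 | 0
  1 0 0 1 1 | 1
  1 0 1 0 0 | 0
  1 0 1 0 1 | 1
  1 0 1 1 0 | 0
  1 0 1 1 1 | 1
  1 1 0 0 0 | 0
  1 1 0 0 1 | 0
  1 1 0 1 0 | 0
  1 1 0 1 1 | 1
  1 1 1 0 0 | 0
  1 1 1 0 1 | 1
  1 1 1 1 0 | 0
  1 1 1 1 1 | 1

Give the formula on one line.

((c | d) & (e | ~a))

  (c | d) = 00111111001111110011111100111111
  ~a = 11111111111111110000000000000000
  (e | ~a) = 11111111111111110101010101010101
  ((c | d) & (e | ~a)) = 00111111001111110001010100010101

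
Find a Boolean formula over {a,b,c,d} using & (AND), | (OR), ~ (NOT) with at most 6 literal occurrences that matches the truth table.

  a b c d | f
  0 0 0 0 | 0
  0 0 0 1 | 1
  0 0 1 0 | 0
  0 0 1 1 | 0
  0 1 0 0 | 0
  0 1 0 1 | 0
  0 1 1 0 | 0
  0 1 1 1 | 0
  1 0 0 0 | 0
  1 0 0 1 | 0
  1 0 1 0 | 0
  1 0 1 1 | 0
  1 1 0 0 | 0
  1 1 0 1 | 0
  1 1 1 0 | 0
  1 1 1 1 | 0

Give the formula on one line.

((~c & (~a & d)) & ~b)

  ~c = 1100110011001100
  ~a = 1111111100000000
  (~a & d) = 0101010100000000
  (~c & (~a & d)) = 0100010000000000
  ~b = 1111000011110000
  ((~c & (~a & d)) & ~b) = 0100000000000000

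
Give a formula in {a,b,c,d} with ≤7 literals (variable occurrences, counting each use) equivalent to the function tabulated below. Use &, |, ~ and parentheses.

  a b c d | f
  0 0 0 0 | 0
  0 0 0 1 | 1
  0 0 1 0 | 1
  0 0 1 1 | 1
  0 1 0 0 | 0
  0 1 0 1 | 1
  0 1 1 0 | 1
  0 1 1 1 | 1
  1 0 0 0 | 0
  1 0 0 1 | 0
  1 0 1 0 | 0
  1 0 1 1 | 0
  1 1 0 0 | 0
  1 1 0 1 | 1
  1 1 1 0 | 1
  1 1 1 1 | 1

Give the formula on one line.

  (b & a) = 0000000000001111
  ~a = 1111111100000000
  ((b & a) | ~a) = 1111111100001111
  (a & d) = 0000000001010101
  (c | (a & d)) = 0011001101110111
  ((c | (a & d)) | d) = 0111011101110111
  (((b & a) | ~a) & ((c | (a & d)) | d)) = 0111011100000111

(((b & a) | ~a) & ((c | (a & d)) | d))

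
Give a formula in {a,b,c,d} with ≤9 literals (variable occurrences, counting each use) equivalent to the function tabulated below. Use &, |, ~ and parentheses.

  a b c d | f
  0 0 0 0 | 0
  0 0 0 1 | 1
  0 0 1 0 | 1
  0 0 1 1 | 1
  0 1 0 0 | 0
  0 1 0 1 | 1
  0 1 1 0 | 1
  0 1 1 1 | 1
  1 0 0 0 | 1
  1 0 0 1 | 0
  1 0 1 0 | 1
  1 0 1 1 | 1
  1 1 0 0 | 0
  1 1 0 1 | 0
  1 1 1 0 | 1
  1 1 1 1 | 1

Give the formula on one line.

((d & ~a) | ((c | (~b & ~d)) & (c | a)))

  ~a = 1111111100000000
  (d & ~a) = 0101010100000000
  ~b = 1111000011110000
  ~d = 1010101010101010
  (~b & ~d) = 1010000010100000
  (c | (~b & ~d)) = 1011001110110011
  (c | a) = 0011001111111111
  ((c | (~b & ~d)) & (c | a)) = 0011001110110011
  ((d & ~a) | ((c | (~b & ~d)) & (c | a))) = 0111011110110011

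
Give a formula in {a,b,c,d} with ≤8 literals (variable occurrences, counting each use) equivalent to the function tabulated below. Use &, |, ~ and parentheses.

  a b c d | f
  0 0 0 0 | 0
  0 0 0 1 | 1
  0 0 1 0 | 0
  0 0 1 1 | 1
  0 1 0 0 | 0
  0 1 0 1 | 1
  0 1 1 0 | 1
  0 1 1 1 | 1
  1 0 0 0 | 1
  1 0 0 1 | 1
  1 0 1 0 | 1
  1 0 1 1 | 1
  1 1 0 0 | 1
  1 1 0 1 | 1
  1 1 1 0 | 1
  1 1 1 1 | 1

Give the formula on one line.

((d | ((~d | (a & d)) & (c & b))) | a)

  ~d = 1010101010101010
  (a & d) = 0000000001010101
  (~d | (a & d)) = 1010101011111111
  (c & b) = 0000001100000011
  ((~d | (a & d)) & (c & b)) = 0000001000000011
  (d | ((~d | (a & d)) & (c & b))) = 0101011101010111
  ((d | ((~d | (a & d)) & (c & b))) | a) = 0101011111111111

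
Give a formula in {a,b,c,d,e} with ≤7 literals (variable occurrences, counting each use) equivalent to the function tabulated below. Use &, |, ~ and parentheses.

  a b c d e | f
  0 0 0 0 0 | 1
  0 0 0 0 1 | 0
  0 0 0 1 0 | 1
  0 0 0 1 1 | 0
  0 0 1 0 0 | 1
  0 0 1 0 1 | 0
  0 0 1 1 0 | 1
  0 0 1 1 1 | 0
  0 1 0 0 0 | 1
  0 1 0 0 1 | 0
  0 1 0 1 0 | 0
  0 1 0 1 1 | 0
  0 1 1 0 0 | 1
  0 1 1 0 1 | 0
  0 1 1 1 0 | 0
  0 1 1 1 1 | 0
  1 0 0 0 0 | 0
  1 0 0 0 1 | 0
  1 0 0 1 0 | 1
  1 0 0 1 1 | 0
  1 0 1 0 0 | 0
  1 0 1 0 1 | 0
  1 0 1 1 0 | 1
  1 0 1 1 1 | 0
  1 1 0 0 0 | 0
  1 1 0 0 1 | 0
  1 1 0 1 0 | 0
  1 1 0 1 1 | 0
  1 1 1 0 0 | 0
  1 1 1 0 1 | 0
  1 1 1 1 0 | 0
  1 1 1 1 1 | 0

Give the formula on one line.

  ~e = 10101010101010101010101010101010
  ~b = 11111111000000001111111100000000
  (d & ~b) = 00110011000000000011001100000000
  (~e & (d & ~b)) = 00100010000000000010001000000000
  ~a = 11111111111111110000000000000000
  (e | ~a) = 11111111111111110101010101010101
  ~d = 11001100110011001100110011001100
  (~d & ~e) = 10001000100010001000100010001000
  ((e | ~a) & (~d & ~e)) = 10001000100010000000000000000000
  ((~e & (d & ~b)) | ((e | ~a) & (~d & ~e))) = 10101010100010000010001000000000

((~e & (d & ~b)) | ((e | ~a) & (~d & ~e)))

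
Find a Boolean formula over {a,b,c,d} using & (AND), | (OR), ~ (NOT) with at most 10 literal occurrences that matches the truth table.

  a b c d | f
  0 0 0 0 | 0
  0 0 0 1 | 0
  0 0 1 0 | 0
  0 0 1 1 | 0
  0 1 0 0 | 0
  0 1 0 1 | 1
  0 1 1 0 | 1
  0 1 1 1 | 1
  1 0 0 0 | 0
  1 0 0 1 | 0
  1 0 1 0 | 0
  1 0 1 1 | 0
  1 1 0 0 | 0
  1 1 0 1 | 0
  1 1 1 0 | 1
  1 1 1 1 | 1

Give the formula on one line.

(b & (c | (b & ((c | (((d & ~b) | ~a) & ~c)) & d))))

  ~b = 1111000011110000
  (d & ~b) = 0101000001010000
  ~a = 1111111100000000
  ((d & ~b) | ~a) = 1111111101010000
  ~c = 1100110011001100
  (((d & ~b) | ~a) & ~c) = 1100110001000000
  (c | (((d & ~b) | ~a) & ~c)) = 1111111101110011
  ((c | (((d & ~b) | ~a) & ~c)) & d) = 0101010101010001
  (b & ((c | (((d & ~b) | ~a) & ~c)) & d)) = 0000010100000001
  (c | (b & ((c | (((d & ~b) | ~a) & ~c)) & d))) = 0011011100110011
  (b & (c | (b & ((c | (((d & ~b) | ~a) & ~c)) & d)))) = 0000011100000011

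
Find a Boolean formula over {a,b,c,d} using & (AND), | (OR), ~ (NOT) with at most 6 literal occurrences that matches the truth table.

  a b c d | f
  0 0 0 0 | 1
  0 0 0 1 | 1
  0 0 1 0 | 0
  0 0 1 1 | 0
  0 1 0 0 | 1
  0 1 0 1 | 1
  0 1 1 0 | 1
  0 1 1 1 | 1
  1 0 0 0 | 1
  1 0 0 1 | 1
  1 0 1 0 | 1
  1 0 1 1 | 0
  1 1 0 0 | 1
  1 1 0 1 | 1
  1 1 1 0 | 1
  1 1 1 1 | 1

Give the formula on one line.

  ~d = 1010101010101010
  (~d & a) = 0000000010101010
  ~c = 1100110011001100
  (b | ~c) = 1100111111001111
  ((~d & a) | (b | ~c)) = 1100111111101111

((~d & a) | (b | ~c))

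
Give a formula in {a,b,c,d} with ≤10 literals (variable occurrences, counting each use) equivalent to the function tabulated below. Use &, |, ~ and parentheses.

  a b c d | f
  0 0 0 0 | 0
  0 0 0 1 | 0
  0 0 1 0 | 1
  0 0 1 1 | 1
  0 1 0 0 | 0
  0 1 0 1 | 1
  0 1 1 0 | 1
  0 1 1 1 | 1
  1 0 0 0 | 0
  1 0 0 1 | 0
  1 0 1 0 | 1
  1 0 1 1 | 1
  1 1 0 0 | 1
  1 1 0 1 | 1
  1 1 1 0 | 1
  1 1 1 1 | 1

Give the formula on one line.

  ~d = 1010101010101010
  ~c = 1100110011001100
  (~d | ~c) = 1110111011101110
  (c | a) = 0011001111111111
  ((~d | ~c) & (c | a)) = 0010001011101110
  (((~d | ~c) & (c | a)) | d) = 0111011111111111
  (b & (((~d | ~c) & (c | a)) | d)) = 0000011100001111
  (c | (b & (((~d | ~c) & (c | a)) | d))) = 0011011100111111

(c | (b & (((~d | ~c) & (c | a)) | d)))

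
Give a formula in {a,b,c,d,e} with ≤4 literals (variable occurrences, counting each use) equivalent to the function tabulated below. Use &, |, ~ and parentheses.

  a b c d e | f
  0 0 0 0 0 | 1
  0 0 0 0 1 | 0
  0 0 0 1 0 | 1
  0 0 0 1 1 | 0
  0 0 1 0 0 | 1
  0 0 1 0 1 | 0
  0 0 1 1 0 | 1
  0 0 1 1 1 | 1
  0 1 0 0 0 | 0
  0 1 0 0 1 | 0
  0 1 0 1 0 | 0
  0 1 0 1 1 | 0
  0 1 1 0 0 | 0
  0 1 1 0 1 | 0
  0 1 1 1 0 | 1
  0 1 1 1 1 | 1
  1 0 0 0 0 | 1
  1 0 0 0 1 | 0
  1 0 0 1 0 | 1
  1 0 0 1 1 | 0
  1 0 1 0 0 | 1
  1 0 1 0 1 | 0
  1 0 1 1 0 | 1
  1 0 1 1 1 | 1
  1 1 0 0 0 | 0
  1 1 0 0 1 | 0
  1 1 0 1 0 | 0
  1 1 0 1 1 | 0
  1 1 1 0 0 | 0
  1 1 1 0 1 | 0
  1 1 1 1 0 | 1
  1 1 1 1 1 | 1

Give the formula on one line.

  ~b = 11111111000000001111111100000000
  ~e = 10101010101010101010101010101010
  (~b & ~e) = 10101010000000001010101000000000
  (c & d) = 00000011000000110000001100000011
  ((~b & ~e) | (c & d)) = 10101011000000111010101100000011

((~b & ~e) | (c & d))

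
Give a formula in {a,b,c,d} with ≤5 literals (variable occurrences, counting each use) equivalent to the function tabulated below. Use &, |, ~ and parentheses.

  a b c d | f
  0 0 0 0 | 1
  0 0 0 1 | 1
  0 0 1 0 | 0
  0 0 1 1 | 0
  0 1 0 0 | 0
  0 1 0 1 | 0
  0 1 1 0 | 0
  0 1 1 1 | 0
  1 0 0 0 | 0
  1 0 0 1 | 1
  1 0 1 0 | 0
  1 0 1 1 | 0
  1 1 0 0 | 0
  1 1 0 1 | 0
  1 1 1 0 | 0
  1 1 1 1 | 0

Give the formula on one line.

(~b & (((~a | b) | d) & ~c))

  ~b = 1111000011110000
  ~a = 1111111100000000
  (~a | b) = 1111111100001111
  ((~a | b) | d) = 1111111101011111
  ~c = 1100110011001100
  (((~a | b) | d) & ~c) = 1100110001001100
  (~b & (((~a | b) | d) & ~c)) = 1100000001000000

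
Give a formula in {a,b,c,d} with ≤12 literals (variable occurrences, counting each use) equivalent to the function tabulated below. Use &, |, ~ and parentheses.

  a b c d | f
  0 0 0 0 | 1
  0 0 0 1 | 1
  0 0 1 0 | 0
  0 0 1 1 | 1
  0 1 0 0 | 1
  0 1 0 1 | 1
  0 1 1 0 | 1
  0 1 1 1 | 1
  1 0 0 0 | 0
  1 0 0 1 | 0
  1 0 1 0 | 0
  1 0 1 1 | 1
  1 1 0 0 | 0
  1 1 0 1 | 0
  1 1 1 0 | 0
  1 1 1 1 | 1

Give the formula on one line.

(((b | ~c) & ~a) | ((((d | a) & c) & (b | d)) & d))

  ~c = 1100110011001100
  (b | ~c) = 1100111111001111
  ~a = 1111111100000000
  ((b | ~c) & ~a) = 1100111100000000
  (d | a) = 0101010111111111
  ((d | a) & c) = 0001000100110011
  (b | d) = 0101111101011111
  (((d | a) & c) & (b | d)) = 0001000100010011
  ((((d | a) & c) & (b | d)) & d) = 0001000100010001
  (((b | ~c) & ~a) | ((((d | a) & c) & (b | d)) & d)) = 1101111100010001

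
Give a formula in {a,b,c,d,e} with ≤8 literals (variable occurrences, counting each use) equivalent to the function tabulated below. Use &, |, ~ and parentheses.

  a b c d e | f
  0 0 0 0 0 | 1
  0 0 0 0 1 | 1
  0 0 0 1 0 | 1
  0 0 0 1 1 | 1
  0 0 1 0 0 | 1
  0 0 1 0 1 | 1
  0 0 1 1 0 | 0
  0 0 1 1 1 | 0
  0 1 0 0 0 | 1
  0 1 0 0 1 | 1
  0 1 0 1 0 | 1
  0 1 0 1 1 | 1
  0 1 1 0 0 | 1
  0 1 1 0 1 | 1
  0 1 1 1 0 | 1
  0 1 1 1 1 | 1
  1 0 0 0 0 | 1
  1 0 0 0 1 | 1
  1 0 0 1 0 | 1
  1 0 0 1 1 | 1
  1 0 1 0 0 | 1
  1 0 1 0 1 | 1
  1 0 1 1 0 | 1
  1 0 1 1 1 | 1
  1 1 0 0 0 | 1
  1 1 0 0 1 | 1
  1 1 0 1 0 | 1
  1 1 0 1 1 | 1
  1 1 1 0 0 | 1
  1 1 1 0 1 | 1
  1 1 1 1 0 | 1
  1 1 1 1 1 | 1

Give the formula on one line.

  ~d = 11001100110011001100110011001100
  (d & a) = 00000000000000000011001100110011
  ~c = 11110000111100001111000011110000
  (~c | b) = 11110000111111111111000011111111
  ((d & a) | (~c | b)) = 11110000111111111111001111111111
  (~d | ((d & a) | (~c | b))) = 11111100111111111111111111111111

(~d | ((d & a) | (~c | b)))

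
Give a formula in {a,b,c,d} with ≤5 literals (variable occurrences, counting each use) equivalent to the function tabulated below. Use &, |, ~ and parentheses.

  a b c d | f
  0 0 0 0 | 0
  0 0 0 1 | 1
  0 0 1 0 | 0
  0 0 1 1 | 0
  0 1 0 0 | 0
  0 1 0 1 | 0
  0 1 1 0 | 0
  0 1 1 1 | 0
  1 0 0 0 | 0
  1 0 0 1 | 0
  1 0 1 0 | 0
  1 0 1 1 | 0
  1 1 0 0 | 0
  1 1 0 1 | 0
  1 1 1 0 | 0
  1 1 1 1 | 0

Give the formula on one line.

((~b & d) & ((~a & ~c) & d))

  ~b = 1111000011110000
  (~b & d) = 0101000001010000
  ~a = 1111111100000000
  ~c = 1100110011001100
  (~a & ~c) = 1100110000000000
  ((~a & ~c) & d) = 0100010000000000
  ((~b & d) & ((~a & ~c) & d)) = 0100000000000000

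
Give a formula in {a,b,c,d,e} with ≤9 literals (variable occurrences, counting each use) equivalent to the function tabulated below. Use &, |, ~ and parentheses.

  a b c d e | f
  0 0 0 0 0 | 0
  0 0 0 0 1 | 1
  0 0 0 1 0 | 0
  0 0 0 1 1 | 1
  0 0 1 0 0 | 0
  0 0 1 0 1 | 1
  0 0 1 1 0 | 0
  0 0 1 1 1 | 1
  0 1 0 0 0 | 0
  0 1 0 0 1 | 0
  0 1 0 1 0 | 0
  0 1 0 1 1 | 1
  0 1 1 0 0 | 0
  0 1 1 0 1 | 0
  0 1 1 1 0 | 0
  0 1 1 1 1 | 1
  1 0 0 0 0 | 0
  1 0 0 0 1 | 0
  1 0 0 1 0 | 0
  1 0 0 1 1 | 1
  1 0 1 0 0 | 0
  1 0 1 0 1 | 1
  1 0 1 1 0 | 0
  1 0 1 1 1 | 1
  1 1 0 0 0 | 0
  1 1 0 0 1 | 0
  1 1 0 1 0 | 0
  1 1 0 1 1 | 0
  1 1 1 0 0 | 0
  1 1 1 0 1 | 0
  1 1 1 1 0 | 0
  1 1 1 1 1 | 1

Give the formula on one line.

  ~e = 10101010101010101010101010101010
  ~b = 11111111000000001111111100000000
  (~e | ~b) = 11111111101010101111111110101010
  (d | (~e | ~b)) = 11111111101110111111111110111011
  (~b & d) = 00110011000000000011001100000000
  ((~b & d) | c) = 00111111000011110011111100001111
  ~a = 11111111111111110000000000000000
  (((~b & d) | c) | ~a) = 11111111111111110011111100001111
  ((d | (~e | ~b)) & (((~b & d) | c) | ~a)) = 11111111101110110011111100001011
  (e & ((d | (~e | ~b)) & (((~b & d) | c) | ~a))) = 01010101000100010001010100000001

(e & ((d | (~e | ~b)) & (((~b & d) | c) | ~a)))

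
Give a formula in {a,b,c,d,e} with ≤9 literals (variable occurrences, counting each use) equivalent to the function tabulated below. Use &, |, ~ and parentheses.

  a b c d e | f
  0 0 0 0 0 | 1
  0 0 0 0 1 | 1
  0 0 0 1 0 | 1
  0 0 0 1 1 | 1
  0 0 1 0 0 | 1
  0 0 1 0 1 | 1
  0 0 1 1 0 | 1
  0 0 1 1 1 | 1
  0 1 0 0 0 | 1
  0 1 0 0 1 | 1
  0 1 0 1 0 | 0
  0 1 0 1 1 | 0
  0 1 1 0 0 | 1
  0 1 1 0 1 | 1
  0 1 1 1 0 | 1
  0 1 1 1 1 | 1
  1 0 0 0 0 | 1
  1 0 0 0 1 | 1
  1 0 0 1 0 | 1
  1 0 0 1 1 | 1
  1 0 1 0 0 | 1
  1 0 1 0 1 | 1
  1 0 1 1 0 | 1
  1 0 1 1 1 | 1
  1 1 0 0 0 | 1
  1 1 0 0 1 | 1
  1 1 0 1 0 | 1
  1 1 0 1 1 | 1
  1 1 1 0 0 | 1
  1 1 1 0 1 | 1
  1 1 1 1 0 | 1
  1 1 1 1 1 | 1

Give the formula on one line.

((~d | (((~d | c) | ~b) & ((a & c) | ~c))) | (c | a))

  ~d = 11001100110011001100110011001100
  (~d | c) = 11001111110011111100111111001111
  ~b = 11111111000000001111111100000000
  ((~d | c) | ~b) = 11111111110011111111111111001111
  (a & c) = 00000000000000000000111100001111
  ~c = 11110000111100001111000011110000
  ((a & c) | ~c) = 11110000111100001111111111111111
  (((~d | c) | ~b) & ((a & c) | ~c)) = 11110000110000001111111111001111
  (~d | (((~d | c) | ~b) & ((a & c) | ~c))) = 11111100110011001111111111001111
  (c | a) = 00001111000011111111111111111111
  ((~d | (((~d | c) | ~b) & ((a & c) | ~c))) | (c | a)) = 11111111110011111111111111111111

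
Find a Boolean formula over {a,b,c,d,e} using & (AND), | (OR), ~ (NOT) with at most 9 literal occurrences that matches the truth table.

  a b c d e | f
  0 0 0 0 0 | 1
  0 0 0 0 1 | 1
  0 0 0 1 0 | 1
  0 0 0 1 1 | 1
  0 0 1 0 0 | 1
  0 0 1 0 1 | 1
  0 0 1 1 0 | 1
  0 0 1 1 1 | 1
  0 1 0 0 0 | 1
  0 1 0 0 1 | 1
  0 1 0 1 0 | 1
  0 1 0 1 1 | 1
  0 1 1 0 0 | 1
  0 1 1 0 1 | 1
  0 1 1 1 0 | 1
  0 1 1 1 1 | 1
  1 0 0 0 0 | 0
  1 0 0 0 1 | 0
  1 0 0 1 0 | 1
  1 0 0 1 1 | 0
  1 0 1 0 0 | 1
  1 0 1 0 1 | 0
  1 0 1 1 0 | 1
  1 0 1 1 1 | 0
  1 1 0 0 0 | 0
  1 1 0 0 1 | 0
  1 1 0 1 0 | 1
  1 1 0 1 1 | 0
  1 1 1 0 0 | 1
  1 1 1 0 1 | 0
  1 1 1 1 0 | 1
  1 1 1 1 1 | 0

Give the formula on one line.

((~e & (d & ~c)) | (~a | (c & ~e)))

  ~e = 10101010101010101010101010101010
  ~c = 11110000111100001111000011110000
  (d & ~c) = 00110000001100000011000000110000
  (~e & (d & ~c)) = 00100000001000000010000000100000
  ~a = 11111111111111110000000000000000
  (c & ~e) = 00001010000010100000101000001010
  (~a | (c & ~e)) = 11111111111111110000101000001010
  ((~e & (d & ~c)) | (~a | (c & ~e))) = 11111111111111110010101000101010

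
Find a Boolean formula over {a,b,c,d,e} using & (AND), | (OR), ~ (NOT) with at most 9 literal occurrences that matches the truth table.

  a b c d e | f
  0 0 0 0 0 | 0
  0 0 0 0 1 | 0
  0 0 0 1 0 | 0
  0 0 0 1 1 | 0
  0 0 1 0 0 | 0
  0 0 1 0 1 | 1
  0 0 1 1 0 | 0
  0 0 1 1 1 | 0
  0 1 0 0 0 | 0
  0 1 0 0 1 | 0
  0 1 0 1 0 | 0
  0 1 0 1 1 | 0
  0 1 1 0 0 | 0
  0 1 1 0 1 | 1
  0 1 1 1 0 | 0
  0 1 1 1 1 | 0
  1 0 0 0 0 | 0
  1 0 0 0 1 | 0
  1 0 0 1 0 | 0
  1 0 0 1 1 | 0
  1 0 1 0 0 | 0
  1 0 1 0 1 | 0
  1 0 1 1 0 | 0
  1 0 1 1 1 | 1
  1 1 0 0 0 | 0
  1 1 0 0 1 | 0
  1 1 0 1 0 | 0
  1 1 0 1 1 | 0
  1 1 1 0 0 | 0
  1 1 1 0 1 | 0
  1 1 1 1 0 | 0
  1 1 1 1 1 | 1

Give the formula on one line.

(((d & a) | (~d & ~a)) & (c & e))

  (d & a) = 00000000000000000011001100110011
  ~d = 11001100110011001100110011001100
  ~a = 11111111111111110000000000000000
  (~d & ~a) = 11001100110011000000000000000000
  ((d & a) | (~d & ~a)) = 11001100110011000011001100110011
  (c & e) = 00000101000001010000010100000101
  (((d & a) | (~d & ~a)) & (c & e)) = 00000100000001000000000100000001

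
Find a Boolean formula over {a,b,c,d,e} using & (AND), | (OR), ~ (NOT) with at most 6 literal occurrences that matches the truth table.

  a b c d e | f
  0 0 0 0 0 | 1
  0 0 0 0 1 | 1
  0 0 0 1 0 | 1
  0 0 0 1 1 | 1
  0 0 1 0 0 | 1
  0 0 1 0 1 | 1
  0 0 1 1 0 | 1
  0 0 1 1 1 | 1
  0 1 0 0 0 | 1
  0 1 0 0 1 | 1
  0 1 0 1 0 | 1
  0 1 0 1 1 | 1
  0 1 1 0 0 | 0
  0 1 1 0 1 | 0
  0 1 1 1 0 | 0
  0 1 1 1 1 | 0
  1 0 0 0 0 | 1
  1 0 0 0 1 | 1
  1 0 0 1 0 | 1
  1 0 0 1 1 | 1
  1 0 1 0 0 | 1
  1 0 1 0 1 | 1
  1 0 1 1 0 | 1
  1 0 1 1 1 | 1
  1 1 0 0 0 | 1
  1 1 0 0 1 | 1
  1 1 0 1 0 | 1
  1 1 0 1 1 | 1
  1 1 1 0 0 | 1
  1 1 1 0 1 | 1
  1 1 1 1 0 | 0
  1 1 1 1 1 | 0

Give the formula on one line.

  ~c = 11110000111100001111000011110000
  ~b = 11111111000000001111111100000000
  (~c | ~b) = 11111111111100001111111111110000
  ~d = 11001100110011001100110011001100
  (d | b) = 00110011111111110011001111111111
  ((d | b) & a) = 00000000000000000011001111111111
  (~d & ((d | b) & a)) = 00000000000000000000000011001100
  ((~c | ~b) | (~d & ((d | b) & a))) = 11111111111100001111111111111100

((~c | ~b) | (~d & ((d | b) & a)))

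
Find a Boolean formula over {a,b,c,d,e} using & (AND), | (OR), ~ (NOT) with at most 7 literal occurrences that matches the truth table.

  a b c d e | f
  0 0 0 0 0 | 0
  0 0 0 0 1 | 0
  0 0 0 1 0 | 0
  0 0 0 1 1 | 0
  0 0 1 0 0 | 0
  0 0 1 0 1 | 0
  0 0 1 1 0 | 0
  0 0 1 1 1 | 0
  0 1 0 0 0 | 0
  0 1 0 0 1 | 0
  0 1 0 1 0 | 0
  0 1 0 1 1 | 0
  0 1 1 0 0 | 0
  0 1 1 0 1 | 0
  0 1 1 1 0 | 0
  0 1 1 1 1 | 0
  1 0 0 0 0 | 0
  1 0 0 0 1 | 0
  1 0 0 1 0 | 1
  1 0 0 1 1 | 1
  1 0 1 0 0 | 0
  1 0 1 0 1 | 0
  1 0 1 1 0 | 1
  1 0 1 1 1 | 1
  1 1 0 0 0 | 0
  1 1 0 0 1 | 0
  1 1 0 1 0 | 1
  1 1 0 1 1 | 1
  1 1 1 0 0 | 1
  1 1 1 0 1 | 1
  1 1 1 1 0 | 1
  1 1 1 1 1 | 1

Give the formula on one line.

  (b & c) = 00000000000011110000000000001111
  (d | (b & c)) = 00110011001111110011001100111111
  (a & (d | (b & c))) = 00000000000000000011001100111111

(a & (d | (b & c)))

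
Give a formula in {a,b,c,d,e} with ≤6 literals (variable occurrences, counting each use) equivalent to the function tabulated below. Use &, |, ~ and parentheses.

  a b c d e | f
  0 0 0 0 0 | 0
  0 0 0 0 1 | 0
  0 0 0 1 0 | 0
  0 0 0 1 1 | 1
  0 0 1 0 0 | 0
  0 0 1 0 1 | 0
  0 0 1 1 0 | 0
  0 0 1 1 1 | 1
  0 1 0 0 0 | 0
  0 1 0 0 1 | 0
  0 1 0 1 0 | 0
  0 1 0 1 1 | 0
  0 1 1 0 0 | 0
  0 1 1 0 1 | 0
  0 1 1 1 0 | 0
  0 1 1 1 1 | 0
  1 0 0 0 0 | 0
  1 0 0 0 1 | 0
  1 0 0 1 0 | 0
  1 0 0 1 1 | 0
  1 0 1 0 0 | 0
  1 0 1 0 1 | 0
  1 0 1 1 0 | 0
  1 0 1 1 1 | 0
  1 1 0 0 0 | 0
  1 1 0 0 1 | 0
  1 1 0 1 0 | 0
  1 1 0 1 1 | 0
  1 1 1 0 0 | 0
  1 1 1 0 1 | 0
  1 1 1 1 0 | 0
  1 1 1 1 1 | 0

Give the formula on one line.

  ~b = 11111111000000001111111100000000
  (~b & d) = 00110011000000000011001100000000
  ~d = 11001100110011001100110011001100
  (b & ~d) = 00000000110011000000000011001100
  (e | (b & ~d)) = 01010101110111010101010111011101
  ~a = 11111111111111110000000000000000
  ((e | (b & ~d)) & ~a) = 01010101110111010000000000000000
  ((~b & d) & ((e | (b & ~d)) & ~a)) = 00010001000000000000000000000000

((~b & d) & ((e | (b & ~d)) & ~a))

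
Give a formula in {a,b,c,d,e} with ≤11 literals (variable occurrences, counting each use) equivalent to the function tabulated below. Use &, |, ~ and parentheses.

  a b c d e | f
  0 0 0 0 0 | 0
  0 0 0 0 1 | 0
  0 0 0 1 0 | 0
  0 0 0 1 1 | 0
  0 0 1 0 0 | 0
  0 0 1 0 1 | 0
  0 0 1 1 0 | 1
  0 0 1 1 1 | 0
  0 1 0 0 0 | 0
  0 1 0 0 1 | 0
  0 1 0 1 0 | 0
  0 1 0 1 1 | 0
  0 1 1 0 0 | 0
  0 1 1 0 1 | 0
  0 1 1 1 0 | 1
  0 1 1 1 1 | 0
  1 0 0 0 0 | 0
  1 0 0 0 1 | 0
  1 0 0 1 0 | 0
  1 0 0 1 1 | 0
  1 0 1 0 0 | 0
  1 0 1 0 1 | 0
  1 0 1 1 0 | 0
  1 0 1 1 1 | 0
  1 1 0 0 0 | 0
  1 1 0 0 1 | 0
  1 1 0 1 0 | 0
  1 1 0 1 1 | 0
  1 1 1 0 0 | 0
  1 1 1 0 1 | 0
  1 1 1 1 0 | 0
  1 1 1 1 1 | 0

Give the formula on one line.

((~a & ~e) & (c & ((d & (c | (b | ~a))) | (e & b))))

  ~a = 11111111111111110000000000000000
  ~e = 10101010101010101010101010101010
  (~a & ~e) = 10101010101010100000000000000000
  (b | ~a) = 11111111111111110000000011111111
  (c | (b | ~a)) = 11111111111111110000111111111111
  (d & (c | (b | ~a))) = 00110011001100110000001100110011
  (e & b) = 00000000010101010000000001010101
  ((d & (c | (b | ~a))) | (e & b)) = 00110011011101110000001101110111
  (c & ((d & (c | (b | ~a))) | (e & b))) = 00000011000001110000001100000111
  ((~a & ~e) & (c & ((d & (c | (b | ~a))) | (e & b)))) = 00000010000000100000000000000000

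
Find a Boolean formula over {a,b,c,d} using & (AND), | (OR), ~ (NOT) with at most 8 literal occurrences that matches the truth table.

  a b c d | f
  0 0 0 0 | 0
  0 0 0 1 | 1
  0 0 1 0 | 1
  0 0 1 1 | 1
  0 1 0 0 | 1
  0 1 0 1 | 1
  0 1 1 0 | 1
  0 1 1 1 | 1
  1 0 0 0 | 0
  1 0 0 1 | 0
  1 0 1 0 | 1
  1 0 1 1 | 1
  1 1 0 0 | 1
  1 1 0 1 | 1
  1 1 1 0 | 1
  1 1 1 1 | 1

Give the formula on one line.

(b | (c | (((c | (d & (~b & a))) | d) & ~a)))

  ~b = 1111000011110000
  (~b & a) = 0000000011110000
  (d & (~b & a)) = 0000000001010000
  (c | (d & (~b & a))) = 0011001101110011
  ((c | (d & (~b & a))) | d) = 0111011101110111
  ~a = 1111111100000000
  (((c | (d & (~b & a))) | d) & ~a) = 0111011100000000
  (c | (((c | (d & (~b & a))) | d) & ~a)) = 0111011100110011
  (b | (c | (((c | (d & (~b & a))) | d) & ~a))) = 0111111100111111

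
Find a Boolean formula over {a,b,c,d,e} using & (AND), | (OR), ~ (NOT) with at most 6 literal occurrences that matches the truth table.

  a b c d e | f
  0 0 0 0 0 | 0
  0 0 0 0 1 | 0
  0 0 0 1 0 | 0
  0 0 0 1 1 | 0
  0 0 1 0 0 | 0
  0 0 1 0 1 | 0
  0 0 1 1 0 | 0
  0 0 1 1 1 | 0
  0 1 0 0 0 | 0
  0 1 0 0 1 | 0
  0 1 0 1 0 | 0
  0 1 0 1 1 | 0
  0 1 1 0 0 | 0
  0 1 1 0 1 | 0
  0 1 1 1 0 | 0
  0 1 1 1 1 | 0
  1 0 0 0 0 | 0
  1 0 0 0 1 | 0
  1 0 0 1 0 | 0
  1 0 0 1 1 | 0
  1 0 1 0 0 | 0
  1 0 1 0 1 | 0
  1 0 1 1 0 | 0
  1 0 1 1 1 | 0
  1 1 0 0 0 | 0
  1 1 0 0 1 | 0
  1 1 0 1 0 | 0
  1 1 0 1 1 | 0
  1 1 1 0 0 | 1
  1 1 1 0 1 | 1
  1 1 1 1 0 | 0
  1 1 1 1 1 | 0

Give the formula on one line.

((a & (c & b)) & ~d)

  (c & b) = 00000000000011110000000000001111
  (a & (c & b)) = 00000000000000000000000000001111
  ~d = 11001100110011001100110011001100
  ((a & (c & b)) & ~d) = 00000000000000000000000000001100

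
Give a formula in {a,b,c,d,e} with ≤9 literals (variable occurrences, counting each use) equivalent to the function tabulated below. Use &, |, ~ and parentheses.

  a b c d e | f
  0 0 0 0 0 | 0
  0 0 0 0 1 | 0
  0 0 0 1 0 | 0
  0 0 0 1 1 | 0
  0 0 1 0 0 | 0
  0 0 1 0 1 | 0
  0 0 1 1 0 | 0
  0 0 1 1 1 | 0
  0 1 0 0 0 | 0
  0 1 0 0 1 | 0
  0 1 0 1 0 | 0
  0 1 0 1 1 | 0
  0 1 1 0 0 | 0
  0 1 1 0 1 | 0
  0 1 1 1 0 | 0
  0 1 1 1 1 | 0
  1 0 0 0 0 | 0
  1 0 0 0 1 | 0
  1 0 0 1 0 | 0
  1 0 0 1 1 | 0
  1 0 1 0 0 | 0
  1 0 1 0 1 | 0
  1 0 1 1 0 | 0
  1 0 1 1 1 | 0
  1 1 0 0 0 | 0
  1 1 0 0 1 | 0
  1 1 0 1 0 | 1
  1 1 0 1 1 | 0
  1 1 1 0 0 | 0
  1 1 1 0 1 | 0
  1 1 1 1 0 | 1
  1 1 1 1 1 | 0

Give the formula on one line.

  ~b = 11111111000000001111111100000000
  (~b | d) = 11111111001100111111111100110011
  (b & a) = 00000000000000000000000011111111
  ~e = 10101010101010101010101010101010
  (a & ~e) = 00000000000000001010101010101010
  (b & (a & ~e)) = 00000000000000000000000010101010
  ((b & (a & ~e)) | ~b) = 11111111000000001111111110101010
  ((b & a) & ((b & (a & ~e)) | ~b)) = 00000000000000000000000010101010
  ((~b | d) & ((b & a) & ((b & (a & ~e)) | ~b))) = 00000000000000000000000000100010

((~b | d) & ((b & a) & ((b & (a & ~e)) | ~b)))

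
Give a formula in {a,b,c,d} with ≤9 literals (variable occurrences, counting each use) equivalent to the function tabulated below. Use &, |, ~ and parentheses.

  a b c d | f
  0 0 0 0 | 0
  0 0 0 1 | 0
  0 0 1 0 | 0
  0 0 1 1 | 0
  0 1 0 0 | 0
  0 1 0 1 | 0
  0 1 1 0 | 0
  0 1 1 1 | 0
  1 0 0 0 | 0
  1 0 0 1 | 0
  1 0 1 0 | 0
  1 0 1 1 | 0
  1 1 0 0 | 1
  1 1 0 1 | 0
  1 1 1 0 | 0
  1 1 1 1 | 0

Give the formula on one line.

((b & a) & (((~d & ~c) | ~b) & ~c))

  (b & a) = 0000000000001111
  ~d = 1010101010101010
  ~c = 1100110011001100
  (~d & ~c) = 1000100010001000
  ~b = 1111000011110000
  ((~d & ~c) | ~b) = 1111100011111000
  (((~d & ~c) | ~b) & ~c) = 1100100011001000
  ((b & a) & (((~d & ~c) | ~b) & ~c)) = 0000000000001000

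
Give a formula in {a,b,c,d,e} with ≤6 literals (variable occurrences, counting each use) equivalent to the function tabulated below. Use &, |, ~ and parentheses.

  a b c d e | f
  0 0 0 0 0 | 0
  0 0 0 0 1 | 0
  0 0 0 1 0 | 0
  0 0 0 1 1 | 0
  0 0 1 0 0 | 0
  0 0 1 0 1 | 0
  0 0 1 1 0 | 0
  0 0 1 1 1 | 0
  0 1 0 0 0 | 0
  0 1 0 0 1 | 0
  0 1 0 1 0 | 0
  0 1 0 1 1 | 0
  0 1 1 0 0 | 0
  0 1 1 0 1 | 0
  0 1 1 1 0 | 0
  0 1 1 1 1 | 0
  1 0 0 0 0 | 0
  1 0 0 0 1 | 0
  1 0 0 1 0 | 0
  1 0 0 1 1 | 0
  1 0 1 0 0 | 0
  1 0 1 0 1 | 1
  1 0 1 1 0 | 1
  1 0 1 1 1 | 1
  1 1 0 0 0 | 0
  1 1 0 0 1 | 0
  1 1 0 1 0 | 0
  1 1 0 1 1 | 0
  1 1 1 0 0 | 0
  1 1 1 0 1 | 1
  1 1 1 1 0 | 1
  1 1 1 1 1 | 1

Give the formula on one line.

(((~a | (d | e)) & c) & a)

  ~a = 11111111111111110000000000000000
  (d | e) = 01110111011101110111011101110111
  (~a | (d | e)) = 11111111111111110111011101110111
  ((~a | (d | e)) & c) = 00001111000011110000011100000111
  (((~a | (d | e)) & c) & a) = 00000000000000000000011100000111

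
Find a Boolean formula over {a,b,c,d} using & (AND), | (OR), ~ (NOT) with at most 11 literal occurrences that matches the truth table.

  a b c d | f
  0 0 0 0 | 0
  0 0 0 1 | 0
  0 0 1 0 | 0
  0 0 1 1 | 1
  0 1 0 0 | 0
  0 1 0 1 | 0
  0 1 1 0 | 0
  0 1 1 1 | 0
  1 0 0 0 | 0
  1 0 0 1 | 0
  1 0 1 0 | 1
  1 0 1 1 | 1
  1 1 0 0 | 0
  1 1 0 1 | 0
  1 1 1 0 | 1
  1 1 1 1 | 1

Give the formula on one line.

  ~a = 1111111100000000
  (~a & c) = 0011001100000000
  ~b = 1111000011110000
  (d & ~b) = 0101000001010000
  (a | (d & ~b)) = 0101000011111111
  (c | b) = 0011111100111111
  ((a | (d & ~b)) & (c | b)) = 0001000000111111
  ((~a & c) & ((a | (d & ~b)) & (c | b))) = 0001000000000000
  (a & c) = 0000000000110011
  (((~a & c) & ((a | (d & ~b)) & (c | b))) | (a & c)) = 0001000000110011

(((~a & c) & ((a | (d & ~b)) & (c | b))) | (a & c))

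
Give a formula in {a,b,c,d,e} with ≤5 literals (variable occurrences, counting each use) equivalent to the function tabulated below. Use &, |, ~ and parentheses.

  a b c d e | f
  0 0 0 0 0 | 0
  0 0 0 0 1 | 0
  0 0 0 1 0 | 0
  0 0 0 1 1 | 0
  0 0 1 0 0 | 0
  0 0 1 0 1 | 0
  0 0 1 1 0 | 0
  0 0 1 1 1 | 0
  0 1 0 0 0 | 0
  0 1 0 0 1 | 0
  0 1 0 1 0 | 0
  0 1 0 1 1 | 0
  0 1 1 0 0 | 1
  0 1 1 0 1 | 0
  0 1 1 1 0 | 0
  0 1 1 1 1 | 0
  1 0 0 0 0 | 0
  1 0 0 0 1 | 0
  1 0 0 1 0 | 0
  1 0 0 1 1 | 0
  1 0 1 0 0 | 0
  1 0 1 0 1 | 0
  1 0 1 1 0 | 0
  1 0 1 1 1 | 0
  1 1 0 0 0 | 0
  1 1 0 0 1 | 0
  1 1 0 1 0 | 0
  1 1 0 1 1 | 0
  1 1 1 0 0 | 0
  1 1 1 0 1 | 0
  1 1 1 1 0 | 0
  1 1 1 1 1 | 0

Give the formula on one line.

  ~e = 10101010101010101010101010101010
  ~a = 11111111111111110000000000000000
  (~e & ~a) = 10101010101010100000000000000000
  ((~e & ~a) & b) = 00000000101010100000000000000000
  ~d = 11001100110011001100110011001100
  (c & ~d) = 00001100000011000000110000001100
  (((~e & ~a) & b) & (c & ~d)) = 00000000000010000000000000000000

(((~e & ~a) & b) & (c & ~d))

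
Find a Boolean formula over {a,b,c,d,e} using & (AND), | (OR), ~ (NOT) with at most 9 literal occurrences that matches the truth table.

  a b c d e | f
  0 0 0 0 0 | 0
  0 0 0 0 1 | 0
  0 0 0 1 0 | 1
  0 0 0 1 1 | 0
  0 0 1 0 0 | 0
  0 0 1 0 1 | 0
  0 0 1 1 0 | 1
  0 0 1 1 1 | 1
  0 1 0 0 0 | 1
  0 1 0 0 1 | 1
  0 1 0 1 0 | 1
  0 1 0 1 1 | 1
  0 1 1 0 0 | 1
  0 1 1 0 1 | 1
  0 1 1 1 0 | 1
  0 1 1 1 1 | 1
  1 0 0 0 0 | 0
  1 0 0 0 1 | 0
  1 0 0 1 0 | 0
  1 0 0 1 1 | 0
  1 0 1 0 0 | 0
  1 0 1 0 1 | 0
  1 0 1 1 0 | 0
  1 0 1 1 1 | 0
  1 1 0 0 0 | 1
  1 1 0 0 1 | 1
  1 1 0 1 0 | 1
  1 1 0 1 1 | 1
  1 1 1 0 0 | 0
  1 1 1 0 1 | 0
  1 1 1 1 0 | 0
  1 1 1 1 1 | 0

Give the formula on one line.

  (c & d) = 00000011000000110000001100000011
  ~e = 10101010101010101010101010101010
  ((c & d) | ~e) = 10101011101010111010101110101011
  ~b = 11111111000000001111111100000000
  (~b & d) = 00110011000000000011001100000000
  (((c & d) | ~e) & (~b & d)) = 00100011000000000010001100000000
  (b | (((c & d) | ~e) & (~b & d))) = 00100011111111110010001111111111
  ~c = 11110000111100001111000011110000
  (~c & b) = 00000000111100000000000011110000
  ~a = 11111111111111110000000000000000
  ((~c & b) | ~a) = 11111111111111110000000011110000
  ((b | (((c & d) | ~e) & (~b & d))) & ((~c & b) | ~a)) = 00100011111111110000000011110000

((b | (((c & d) | ~e) & (~b & d))) & ((~c & b) | ~a))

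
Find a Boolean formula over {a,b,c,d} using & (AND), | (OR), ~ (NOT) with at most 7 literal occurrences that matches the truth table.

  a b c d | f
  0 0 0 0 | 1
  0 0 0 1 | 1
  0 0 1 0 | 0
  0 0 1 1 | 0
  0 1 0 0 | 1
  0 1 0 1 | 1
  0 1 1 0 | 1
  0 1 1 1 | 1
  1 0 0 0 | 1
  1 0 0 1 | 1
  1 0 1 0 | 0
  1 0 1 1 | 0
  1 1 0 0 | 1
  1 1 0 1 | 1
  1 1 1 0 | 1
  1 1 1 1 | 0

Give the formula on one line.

(((d & (~a & b)) | ~c) | (~d & b))

  ~a = 1111111100000000
  (~a & b) = 0000111100000000
  (d & (~a & b)) = 0000010100000000
  ~c = 1100110011001100
  ((d & (~a & b)) | ~c) = 1100110111001100
  ~d = 1010101010101010
  (~d & b) = 0000101000001010
  (((d & (~a & b)) | ~c) | (~d & b)) = 1100111111001110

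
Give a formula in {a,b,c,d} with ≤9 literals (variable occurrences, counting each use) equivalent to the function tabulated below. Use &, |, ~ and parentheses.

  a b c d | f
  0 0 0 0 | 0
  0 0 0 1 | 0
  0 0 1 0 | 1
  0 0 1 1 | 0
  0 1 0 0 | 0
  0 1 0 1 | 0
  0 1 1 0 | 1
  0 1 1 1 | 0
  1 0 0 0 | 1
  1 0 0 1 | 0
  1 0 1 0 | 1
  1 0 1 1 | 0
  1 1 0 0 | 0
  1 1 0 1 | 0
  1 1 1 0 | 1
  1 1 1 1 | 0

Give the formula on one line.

((c | (~d & ~b)) & ((c | a) & ~d))

  ~d = 1010101010101010
  ~b = 1111000011110000
  (~d & ~b) = 1010000010100000
  (c | (~d & ~b)) = 1011001110110011
  (c | a) = 0011001111111111
  ((c | a) & ~d) = 0010001010101010
  ((c | (~d & ~b)) & ((c | a) & ~d)) = 0010001010100010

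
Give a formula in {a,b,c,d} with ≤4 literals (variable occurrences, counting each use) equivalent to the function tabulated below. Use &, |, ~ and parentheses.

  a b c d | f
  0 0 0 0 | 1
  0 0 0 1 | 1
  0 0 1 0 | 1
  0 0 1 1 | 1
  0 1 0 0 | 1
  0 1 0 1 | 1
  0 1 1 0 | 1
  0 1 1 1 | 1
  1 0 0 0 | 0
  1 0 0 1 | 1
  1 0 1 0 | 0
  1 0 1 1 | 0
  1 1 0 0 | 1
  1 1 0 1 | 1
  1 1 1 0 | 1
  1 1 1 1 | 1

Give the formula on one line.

((d & ~c) | (~a | b))

  ~c = 1100110011001100
  (d & ~c) = 0100010001000100
  ~a = 1111111100000000
  (~a | b) = 1111111100001111
  ((d & ~c) | (~a | b)) = 1111111101001111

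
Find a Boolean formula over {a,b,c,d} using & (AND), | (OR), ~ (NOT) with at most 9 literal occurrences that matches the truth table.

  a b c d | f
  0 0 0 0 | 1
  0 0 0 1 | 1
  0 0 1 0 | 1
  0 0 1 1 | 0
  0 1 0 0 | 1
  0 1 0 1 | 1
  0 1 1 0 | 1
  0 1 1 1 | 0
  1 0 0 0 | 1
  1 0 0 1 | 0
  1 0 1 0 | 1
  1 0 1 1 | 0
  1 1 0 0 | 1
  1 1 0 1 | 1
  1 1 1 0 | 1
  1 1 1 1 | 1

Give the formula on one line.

(((~c & (~a | (d & c))) | ((a | ~d) & b)) | ~d)

  ~c = 1100110011001100
  ~a = 1111111100000000
  (d & c) = 0001000100010001
  (~a | (d & c)) = 1111111100010001
  (~c & (~a | (d & c))) = 1100110000000000
  ~d = 1010101010101010
  (a | ~d) = 1010101011111111
  ((a | ~d) & b) = 0000101000001111
  ((~c & (~a | (d & c))) | ((a | ~d) & b)) = 1100111000001111
  (((~c & (~a | (d & c))) | ((a | ~d) & b)) | ~d) = 1110111010101111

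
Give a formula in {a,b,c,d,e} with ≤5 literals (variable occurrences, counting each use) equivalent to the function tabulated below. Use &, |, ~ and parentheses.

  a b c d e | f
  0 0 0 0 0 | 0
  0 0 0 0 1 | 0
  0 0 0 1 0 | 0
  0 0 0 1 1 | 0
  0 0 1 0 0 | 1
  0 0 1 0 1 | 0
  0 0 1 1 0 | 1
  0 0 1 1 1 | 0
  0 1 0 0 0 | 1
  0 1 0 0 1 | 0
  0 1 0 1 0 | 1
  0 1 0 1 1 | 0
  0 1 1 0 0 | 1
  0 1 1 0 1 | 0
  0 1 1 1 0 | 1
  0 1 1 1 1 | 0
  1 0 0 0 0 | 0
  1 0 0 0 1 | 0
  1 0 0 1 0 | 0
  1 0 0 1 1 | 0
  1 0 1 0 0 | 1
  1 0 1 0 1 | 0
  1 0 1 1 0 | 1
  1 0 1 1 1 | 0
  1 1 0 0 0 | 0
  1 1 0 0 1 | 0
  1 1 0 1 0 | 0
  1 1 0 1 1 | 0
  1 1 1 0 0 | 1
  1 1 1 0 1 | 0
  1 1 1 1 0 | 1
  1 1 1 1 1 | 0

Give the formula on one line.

  ~a = 11111111111111110000000000000000
  (~a & b) = 00000000111111110000000000000000
  ((~a & b) | c) = 00001111111111110000111100001111
  ~e = 10101010101010101010101010101010
  (((~a & b) | c) & ~e) = 00001010101010100000101000001010

(((~a & b) | c) & ~e)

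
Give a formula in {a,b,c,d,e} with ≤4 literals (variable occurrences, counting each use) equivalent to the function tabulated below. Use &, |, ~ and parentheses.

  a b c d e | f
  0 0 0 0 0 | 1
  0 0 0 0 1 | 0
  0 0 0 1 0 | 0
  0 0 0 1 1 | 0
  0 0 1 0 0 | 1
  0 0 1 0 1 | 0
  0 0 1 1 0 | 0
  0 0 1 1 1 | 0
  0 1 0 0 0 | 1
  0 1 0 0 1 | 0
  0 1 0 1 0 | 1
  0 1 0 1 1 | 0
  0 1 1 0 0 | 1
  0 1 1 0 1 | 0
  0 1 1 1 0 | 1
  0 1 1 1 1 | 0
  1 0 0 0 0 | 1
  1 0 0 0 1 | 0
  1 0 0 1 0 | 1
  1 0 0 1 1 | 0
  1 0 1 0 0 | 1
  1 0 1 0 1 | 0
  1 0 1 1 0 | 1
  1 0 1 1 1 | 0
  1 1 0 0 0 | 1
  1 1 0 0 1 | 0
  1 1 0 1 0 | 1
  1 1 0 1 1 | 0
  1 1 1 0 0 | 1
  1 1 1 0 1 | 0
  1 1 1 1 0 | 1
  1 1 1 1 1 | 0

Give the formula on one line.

  ~e = 10101010101010101010101010101010
  ~d = 11001100110011001100110011001100
  (~d | a) = 11001100110011001111111111111111
  (b | (~d | a)) = 11001100111111111111111111111111
  (~e & (b | (~d | a))) = 10001000101010101010101010101010

(~e & (b | (~d | a)))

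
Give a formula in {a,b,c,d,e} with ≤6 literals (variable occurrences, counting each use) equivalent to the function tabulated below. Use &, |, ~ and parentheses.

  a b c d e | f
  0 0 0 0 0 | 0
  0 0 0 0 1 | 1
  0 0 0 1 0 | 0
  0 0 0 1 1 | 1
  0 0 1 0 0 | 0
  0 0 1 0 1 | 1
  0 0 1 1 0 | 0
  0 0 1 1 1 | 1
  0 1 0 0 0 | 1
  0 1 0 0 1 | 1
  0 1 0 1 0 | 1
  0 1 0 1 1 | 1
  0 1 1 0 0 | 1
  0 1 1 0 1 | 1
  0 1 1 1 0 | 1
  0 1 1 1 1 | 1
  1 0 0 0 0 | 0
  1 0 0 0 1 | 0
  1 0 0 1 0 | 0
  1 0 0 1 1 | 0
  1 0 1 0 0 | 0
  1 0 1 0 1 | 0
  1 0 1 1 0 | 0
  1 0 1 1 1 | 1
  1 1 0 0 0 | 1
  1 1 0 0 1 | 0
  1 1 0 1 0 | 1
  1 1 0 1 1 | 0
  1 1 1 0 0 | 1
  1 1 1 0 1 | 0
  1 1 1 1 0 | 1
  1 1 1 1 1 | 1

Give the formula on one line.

(((~e | ~a) | (d & c)) & (e | b))

  ~e = 10101010101010101010101010101010
  ~a = 11111111111111110000000000000000
  (~e | ~a) = 11111111111111111010101010101010
  (d & c) = 00000011000000110000001100000011
  ((~e | ~a) | (d & c)) = 11111111111111111010101110101011
  (e | b) = 01010101111111110101010111111111
  (((~e | ~a) | (d & c)) & (e | b)) = 01010101111111110000000110101011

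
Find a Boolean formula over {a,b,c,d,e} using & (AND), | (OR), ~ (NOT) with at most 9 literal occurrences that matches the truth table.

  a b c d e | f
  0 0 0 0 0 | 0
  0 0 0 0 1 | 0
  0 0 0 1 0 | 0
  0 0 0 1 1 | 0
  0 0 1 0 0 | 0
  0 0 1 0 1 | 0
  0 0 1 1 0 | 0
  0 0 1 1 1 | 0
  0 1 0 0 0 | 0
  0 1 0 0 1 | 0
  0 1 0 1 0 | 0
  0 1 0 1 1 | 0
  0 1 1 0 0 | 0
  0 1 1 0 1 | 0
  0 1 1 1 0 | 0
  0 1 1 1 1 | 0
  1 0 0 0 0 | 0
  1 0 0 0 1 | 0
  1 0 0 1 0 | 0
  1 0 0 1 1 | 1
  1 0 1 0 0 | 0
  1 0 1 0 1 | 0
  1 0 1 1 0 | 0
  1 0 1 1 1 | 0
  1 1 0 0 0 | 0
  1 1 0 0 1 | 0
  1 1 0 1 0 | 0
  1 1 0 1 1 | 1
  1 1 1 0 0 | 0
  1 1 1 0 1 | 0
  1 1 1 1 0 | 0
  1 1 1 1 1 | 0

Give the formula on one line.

  ~d = 11001100110011001100110011001100
  ~c = 11110000111100001111000011110000
  (~d | ~c) = 11111100111111001111110011111100
  ((~d | ~c) & a) = 00000000000000001111110011111100
  ~a = 11111111111111110000000000000000
  (~a & ~c) = 11110000111100000000000000000000
  (d & e) = 00010001000100010001000100010001
  ((~a & ~c) | (d & e)) = 11110001111100010001000100010001
  (((~d | ~c) & a) & ((~a & ~c) | (d & e))) = 00000000000000000001000000010000

(((~d | ~c) & a) & ((~a & ~c) | (d & e)))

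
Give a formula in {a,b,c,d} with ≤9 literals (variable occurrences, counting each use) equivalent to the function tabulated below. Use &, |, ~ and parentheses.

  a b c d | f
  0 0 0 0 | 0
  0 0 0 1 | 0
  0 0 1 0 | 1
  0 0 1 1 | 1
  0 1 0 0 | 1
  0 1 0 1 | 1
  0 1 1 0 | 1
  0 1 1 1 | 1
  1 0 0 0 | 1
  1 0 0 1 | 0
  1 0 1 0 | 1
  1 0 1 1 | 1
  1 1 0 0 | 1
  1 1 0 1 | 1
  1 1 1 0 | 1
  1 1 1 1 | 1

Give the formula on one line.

(((a | b) & ((b | c) | ((~d | b) & a))) | c)

  (a | b) = 0000111111111111
  (b | c) = 0011111100111111
  ~d = 1010101010101010
  (~d | b) = 1010111110101111
  ((~d | b) & a) = 0000000010101111
  ((b | c) | ((~d | b) & a)) = 0011111110111111
  ((a | b) & ((b | c) | ((~d | b) & a))) = 0000111110111111
  (((a | b) & ((b | c) | ((~d | b) & a))) | c) = 0011111110111111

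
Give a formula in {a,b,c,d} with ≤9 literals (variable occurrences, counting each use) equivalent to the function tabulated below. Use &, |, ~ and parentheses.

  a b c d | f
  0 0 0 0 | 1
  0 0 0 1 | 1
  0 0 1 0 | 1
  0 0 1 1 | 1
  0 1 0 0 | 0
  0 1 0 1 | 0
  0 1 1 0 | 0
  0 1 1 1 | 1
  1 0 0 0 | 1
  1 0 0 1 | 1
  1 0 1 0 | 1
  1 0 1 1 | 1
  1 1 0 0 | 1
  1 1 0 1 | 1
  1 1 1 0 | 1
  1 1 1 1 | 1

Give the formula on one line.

  ~d = 1010101010101010
  ~c = 1100110011001100
  (~d & ~c) = 1000100010001000
  (d | (~d & ~c)) = 1101110111011101
  ~a = 1111111100000000
  (c & ~a) = 0011001100000000
  ((d | (~d & ~c)) & (c & ~a)) = 0001000100000000
  ~b = 1111000011110000
  (a | ~b) = 1111000011111111
  (((d | (~d & ~c)) & (c & ~a)) | (a | ~b)) = 1111000111111111

(((d | (~d & ~c)) & (c & ~a)) | (a | ~b))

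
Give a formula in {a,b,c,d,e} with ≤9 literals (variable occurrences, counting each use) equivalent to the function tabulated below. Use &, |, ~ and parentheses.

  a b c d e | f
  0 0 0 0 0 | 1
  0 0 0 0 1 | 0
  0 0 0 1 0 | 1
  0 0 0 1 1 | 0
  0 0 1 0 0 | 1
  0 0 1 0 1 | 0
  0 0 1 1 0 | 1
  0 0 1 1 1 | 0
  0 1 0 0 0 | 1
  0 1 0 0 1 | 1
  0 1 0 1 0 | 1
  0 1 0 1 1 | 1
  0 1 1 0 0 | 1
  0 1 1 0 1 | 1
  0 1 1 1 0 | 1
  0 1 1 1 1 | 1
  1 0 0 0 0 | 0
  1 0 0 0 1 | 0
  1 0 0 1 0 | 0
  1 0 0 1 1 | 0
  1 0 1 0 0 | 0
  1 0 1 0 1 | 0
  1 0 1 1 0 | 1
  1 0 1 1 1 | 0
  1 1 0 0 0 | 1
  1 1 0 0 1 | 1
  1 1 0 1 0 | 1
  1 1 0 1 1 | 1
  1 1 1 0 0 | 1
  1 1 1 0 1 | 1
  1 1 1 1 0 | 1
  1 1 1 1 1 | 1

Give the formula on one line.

((((d & c) & ~e) | b) | (~e & ((~a & ~b) | b)))

  (d & c) = 00000011000000110000001100000011
  ~e = 10101010101010101010101010101010
  ((d & c) & ~e) = 00000010000000100000001000000010
  (((d & c) & ~e) | b) = 00000010111111110000001011111111
  ~a = 11111111111111110000000000000000
  ~b = 11111111000000001111111100000000
  (~a & ~b) = 11111111000000000000000000000000
  ((~a & ~b) | b) = 11111111111111110000000011111111
  (~e & ((~a & ~b) | b)) = 10101010101010100000000010101010
  ((((d & c) & ~e) | b) | (~e & ((~a & ~b) | b))) = 10101010111111110000001011111111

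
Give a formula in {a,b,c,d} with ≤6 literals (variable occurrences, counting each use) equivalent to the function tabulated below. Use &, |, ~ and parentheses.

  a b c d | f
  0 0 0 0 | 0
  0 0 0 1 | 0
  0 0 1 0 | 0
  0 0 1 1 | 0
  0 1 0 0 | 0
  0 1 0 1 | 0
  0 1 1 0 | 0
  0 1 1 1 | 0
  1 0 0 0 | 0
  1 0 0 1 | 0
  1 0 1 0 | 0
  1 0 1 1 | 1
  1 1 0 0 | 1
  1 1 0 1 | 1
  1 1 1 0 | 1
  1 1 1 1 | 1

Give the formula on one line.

  ~d = 1010101010101010
  (c | ~d) = 1011101110111011
  ~b = 1111000011110000
  ((c | ~d) & ~b) = 1011000010110000
  (d & ((c | ~d) & ~b)) = 0001000000010000
  (b | (d & ((c | ~d) & ~b))) = 0001111100011111
  (a & (b | (d & ((c | ~d) & ~b)))) = 0000000000011111

(a & (b | (d & ((c | ~d) & ~b))))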